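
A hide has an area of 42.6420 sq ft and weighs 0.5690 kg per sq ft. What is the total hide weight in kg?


Formula: Weight = area * weight_per_sqft
Substituting: Weight = 42.6420 * 0.5690
Result: 24.2633 kg


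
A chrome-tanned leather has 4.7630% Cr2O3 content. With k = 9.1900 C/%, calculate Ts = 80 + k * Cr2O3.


Formula: Ts = 80 + k * Cr2O3
Substituting: Ts = 80 + 9.1900 * 4.7630
Result: 123.7720 C


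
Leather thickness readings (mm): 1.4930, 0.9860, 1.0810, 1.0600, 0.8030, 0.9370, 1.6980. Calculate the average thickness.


Formula: Average = sum / n
Substituting: Average = 8.0580 / 7
Result: 1.1511 mm


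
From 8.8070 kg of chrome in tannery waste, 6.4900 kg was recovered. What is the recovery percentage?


Formula: Recovery = recovered / input * 100
Substituting: Recovery = 6.4900 / 8.8070 * 100
Result: 73.6914 %


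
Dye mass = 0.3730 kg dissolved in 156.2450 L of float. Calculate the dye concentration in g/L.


Formula: Conc = dye_mass(kg) / volume(L) * 1000
Substituting: Conc = 0.3730 / 156.2450 * 1000
Result: 2.3873 g/L


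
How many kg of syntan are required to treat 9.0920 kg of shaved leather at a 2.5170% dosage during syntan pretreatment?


Formula: Syntan = substrate * pct / 100
Substituting: Syntan = 9.0920 * 2.5170 / 100
Result: 0.2288 kg


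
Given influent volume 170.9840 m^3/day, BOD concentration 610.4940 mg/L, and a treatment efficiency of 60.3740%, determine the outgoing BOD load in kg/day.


Load_in = volume * conc / 1000 = 170.9840 * 610.4940 / 1000 = 104.3847 kg/day
Removed = Load_in * eff / 100 = 104.3847 * 60.3740 / 100 = 63.0212 kg/day
Load_out = Load_in - Removed = 104.3847 - 63.0212 = 41.3635 kg/day


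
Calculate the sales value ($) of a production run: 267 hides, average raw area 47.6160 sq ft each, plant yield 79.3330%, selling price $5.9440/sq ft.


Raw_total = N * avg_area = 267 * 47.6160 = 12713.4720 sq ft
Finished = Raw_total * yield / 100 = 12713.4720 * 79.3330 / 100 = 10085.9787 sq ft
Value = Finished * price = 10085.9787 * 5.9440 = 59951.0576 $


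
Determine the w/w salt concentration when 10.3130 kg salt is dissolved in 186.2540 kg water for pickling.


Formula: Conc = salt / (water + salt) * 100
Substituting: Conc = 10.3130 / (186.2540 + 10.3130) * 100
Result: 5.2466 %


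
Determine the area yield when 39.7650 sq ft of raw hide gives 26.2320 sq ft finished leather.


Formula: Yield = finished / raw * 100
Substituting: Yield = 26.2320 / 39.7650 * 100
Result: 65.9676 %


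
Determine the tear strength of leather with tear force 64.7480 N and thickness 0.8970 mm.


Formula: Tear strength = force / thickness
Substituting: Tear strength = 64.7480 / 0.8970
Result: 72.1828 N/mm


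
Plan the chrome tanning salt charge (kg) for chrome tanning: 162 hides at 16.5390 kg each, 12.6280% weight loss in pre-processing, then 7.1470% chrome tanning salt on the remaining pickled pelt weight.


Total_raw = N * avg_wt = 162 * 16.5390 = 2679.3180 kg
Substrate = Total_raw * (1 - loss/100) = 2679.3180 * (1 - 12.6280/100) = 2340.9737 kg
Chrome = Substrate * pct / 100 = 2340.9737 * 7.1470 / 100 = 167.3094 kg


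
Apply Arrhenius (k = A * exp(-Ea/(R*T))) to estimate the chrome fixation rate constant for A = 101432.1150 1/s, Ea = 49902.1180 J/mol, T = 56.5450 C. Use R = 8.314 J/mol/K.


T_K = T_C + 273.15 = 56.5450 + 273.15 = 329.6950 K
exponent = -Ea / (R * T_K) = -49902.1180 / (8.314 * 329.6950) = -18.2052
k = A * exp(exponent) = 101432.1150 * exp(-18.2052) = 0.00125816 1/s


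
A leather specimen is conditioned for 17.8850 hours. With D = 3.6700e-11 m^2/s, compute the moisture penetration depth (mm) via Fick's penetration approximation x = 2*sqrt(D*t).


t = 17.8850 hr * 3600 = 64386.0000 s
D * t = 3.6700e-11 * 64386.0000 = 2.3630e-06
x = 2 * sqrt(D*t) = 2 * sqrt(2.3630e-06) = 0.00307439 m = 3.0744 mm


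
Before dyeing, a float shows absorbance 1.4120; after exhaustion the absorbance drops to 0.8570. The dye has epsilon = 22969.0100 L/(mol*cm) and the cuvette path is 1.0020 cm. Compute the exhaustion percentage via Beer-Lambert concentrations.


c_initial = A_i / (epsilon * l) = 1.4120 / (22969.0100 * 1.0020) = 6.1351e-05 mol/L
c_final = A_f / (epsilon * l) = 0.8570 / (22969.0100 * 1.0020) = 3.7237e-05 mol/L
Exhaustion = (c_initial - c_final) / c_initial * 100 = (6.1351e-05 - 3.7237e-05) / 6.1351e-05 * 100 = 39.3059 %


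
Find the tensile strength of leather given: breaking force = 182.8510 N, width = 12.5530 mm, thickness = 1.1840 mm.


Formula: TS = force / (width * thickness)
Substituting: TS = 182.8510 / (12.5530 * 1.1840)
Result: 12.3026 N/mm^2


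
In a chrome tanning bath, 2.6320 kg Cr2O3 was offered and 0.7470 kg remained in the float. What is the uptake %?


Formula: Uptake = (offered - residual) / offered * 100
Substituting: Uptake = (2.6320 - 0.7470) / 2.6320 * 100
Result: 71.6185 %


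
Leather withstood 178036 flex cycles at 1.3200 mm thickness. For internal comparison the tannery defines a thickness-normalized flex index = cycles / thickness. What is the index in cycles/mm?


Formula: Index = cycles / thickness
Substituting: Index = 178036 / 1.3200
Result: 134875.7576 cycles/mm


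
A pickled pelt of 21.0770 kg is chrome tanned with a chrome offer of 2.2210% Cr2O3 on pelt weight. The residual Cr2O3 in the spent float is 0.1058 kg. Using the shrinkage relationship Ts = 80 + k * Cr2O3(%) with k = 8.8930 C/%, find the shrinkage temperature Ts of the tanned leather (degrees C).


Offered = pelt * offer_pct / 100 = 21.0770 * 2.2210 / 100 = 0.4681 kg
Uptake = offered - residual = 0.4681 - 0.1058 = 0.3623 kg
Cr2O3% on pelt = uptake / pelt * 100 = 0.3623 / 21.0770 * 100 = 1.7190 %
Ts = 80 + k * Cr2O3% = 80 + 8.8930 * 1.7190 = 95.2873 C


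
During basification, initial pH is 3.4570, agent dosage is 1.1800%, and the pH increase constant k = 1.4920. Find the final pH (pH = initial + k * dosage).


Formula: pH_final = pH_initial + k * base_pct
Substituting: pH_final = 3.4570 + 1.4920 * 1.1800
Result: 5.2176


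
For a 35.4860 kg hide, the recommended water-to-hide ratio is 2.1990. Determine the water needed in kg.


Formula: Water = hide_weight * ratio
Substituting: Water = 35.4860 * 2.1990
Result: 78.0337 kg


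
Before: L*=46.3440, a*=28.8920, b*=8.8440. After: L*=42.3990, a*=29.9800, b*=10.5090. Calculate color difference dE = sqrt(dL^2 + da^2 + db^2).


dL = -3.9450, da = 1.0880, db = 1.6650
dE = sqrt((-3.9450)^2 + 1.0880^2 + 1.6650^2) = 4.4180


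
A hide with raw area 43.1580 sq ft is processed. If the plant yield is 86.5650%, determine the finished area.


Formula: finished = raw * yield / 100
Substituting: finished = 43.1580 * 86.5650 / 100
Result: 37.3597 sq ft


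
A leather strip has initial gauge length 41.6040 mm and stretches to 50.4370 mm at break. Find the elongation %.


Formula: Elongation = (Lf - L0) / L0 * 100
Substituting: Elongation = (50.4370 - 41.6040) / 41.6040 * 100
Result: 21.2311 %


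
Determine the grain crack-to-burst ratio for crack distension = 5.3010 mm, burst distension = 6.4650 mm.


Formula: Ratio = crack / burst
Substituting: Ratio = 5.3010 / 6.4650
Result: 0.8200


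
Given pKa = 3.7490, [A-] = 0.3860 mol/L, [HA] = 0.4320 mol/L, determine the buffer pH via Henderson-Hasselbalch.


ratio = [A-] / [HA] = 0.3860 / 0.4320 = 0.8935
log10(ratio) = -0.0488964
pH = pKa + log10(ratio) = 3.7490 - 0.0488964 = 3.7001


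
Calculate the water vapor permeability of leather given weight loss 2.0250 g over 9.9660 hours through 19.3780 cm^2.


Formula: WVP = loss / (area * time)
Substituting: WVP = 2.0250 / (19.3780 * 9.9660)
Result: 0.0104856 g/(cm^2*hr)


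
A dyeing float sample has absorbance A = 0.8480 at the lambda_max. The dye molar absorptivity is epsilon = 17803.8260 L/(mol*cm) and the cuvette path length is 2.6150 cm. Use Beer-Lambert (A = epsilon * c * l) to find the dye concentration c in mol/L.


Formula: c = A / (epsilon * l)
Substituting: c = 0.8480 / (17803.8260 * 2.6150)
Result: 1.8214e-05 mol/L


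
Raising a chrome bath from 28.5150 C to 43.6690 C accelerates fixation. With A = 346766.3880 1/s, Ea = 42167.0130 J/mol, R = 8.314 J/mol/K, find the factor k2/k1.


T1 = 28.5150 + 273.15 = 301.6650 K; T2 = 43.6690 + 273.15 = 316.8190 K
k1 = A * exp(-Ea/(R*T1)) = 346766.3880 * exp(-42167.0130/(8.314*301.6650)) = 0.0173128 1/s
k2 = A * exp(-Ea/(R*T2)) = 346766.3880 * exp(-42167.0130/(8.314*316.8190)) = 0.0386918 1/s
k2/k1 = 0.0386918 / 0.0173128 = 2.2349


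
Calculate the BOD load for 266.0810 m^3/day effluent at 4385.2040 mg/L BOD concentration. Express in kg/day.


Formula: BOD_load = volume * conc / 1000
Substituting: BOD_load = 266.0810 * 4385.2040 / 1000
Result: 1166.8195 kg/day


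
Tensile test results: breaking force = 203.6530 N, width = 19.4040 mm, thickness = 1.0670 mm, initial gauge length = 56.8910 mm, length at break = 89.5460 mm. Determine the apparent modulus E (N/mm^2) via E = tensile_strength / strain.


TS = F / (w * t) = 203.6530 / (19.4040 * 1.0670) = 9.8364 N/mm^2
strain = (Lf - L0) / L0 = (89.5460 - 56.8910) / 56.8910 = 0.5740
E = TS / strain = 9.8364 / 0.5740 = 17.1368 N/mm^2


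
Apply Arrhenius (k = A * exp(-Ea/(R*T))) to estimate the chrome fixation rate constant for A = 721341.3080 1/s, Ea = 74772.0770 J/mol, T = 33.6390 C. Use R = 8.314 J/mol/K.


T_K = T_C + 273.15 = 33.6390 + 273.15 = 306.7890 K
exponent = -Ea / (R * T_K) = -74772.0770 / (8.314 * 306.7890) = -29.3150
k = A * exp(exponent) = 721341.3080 * exp(-29.3150) = 1.3391e-07 1/s


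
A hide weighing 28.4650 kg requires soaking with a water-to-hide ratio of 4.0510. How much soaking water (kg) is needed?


Formula: Water = hide_weight * ratio
Substituting: Water = 28.4650 * 4.0510
Result: 115.3117 kg


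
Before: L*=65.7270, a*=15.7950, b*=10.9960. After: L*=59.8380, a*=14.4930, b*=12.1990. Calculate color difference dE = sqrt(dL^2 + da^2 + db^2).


dL = -5.8890, da = -1.3020, db = 1.2030
dE = sqrt((-5.8890)^2 + (-1.3020)^2 + 1.2030^2) = 6.1500


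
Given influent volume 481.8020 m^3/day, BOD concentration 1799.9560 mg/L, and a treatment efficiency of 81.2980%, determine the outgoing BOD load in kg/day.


Load_in = volume * conc / 1000 = 481.8020 * 1799.9560 / 1000 = 867.2224 kg/day
Removed = Load_in * eff / 100 = 867.2224 * 81.2980 / 100 = 705.0345 kg/day
Load_out = Load_in - Removed = 867.2224 - 705.0345 = 162.1879 kg/day


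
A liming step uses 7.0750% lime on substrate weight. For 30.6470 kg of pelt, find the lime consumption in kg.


Formula: Lime = substrate * pct / 100
Substituting: Lime = 30.6470 * 7.0750 / 100
Result: 2.1683 kg


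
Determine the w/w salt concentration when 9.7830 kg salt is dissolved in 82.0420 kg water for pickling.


Formula: Conc = salt / (water + salt) * 100
Substituting: Conc = 9.7830 / (82.0420 + 9.7830) * 100
Result: 10.6540 %


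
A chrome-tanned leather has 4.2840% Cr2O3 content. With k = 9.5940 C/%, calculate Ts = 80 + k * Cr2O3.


Formula: Ts = 80 + k * Cr2O3
Substituting: Ts = 80 + 9.5940 * 4.2840
Result: 121.1007 C


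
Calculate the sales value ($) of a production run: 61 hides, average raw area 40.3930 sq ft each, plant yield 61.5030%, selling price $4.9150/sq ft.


Raw_total = N * avg_area = 61 * 40.3930 = 2463.9730 sq ft
Finished = Raw_total * yield / 100 = 2463.9730 * 61.5030 / 100 = 1515.4173 sq ft
Value = Finished * price = 1515.4173 * 4.9150 = 7448.2761 $


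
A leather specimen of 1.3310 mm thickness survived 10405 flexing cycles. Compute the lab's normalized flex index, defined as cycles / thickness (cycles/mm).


Formula: Index = cycles / thickness
Substituting: Index = 10405 / 1.3310
Result: 7817.4305 cycles/mm


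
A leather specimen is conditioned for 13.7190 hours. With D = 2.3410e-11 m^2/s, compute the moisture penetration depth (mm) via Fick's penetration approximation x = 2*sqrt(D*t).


t = 13.7190 hr * 3600 = 49388.4000 s
D * t = 2.3410e-11 * 49388.4000 = 1.1562e-06
x = 2 * sqrt(D*t) = 2 * sqrt(1.1562e-06) = 0.00215052 m = 2.1505 mm


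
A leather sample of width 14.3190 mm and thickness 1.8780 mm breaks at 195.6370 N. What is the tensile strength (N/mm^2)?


Formula: TS = force / (width * thickness)
Substituting: TS = 195.6370 / (14.3190 * 1.8780)
Result: 7.2752 N/mm^2


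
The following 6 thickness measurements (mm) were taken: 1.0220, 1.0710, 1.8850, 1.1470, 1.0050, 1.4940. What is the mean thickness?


Formula: Average = sum / n
Substituting: Average = 7.6240 / 6
Result: 1.2707 mm


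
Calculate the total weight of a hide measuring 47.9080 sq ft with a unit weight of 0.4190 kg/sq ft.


Formula: Weight = area * weight_per_sqft
Substituting: Weight = 47.9080 * 0.4190
Result: 20.0735 kg


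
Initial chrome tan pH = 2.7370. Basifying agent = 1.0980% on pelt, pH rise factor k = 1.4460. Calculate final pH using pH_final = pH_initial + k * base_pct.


Formula: pH_final = pH_initial + k * base_pct
Substituting: pH_final = 2.7370 + 1.4460 * 1.0980
Result: 4.3247


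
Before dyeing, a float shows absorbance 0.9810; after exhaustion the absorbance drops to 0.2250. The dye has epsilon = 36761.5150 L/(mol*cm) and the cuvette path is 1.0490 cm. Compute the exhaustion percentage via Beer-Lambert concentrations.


c_initial = A_i / (epsilon * l) = 0.9810 / (36761.5150 * 1.0490) = 2.5439e-05 mol/L
c_final = A_f / (epsilon * l) = 0.2250 / (36761.5150 * 1.0490) = 5.8346e-06 mol/L
Exhaustion = (c_initial - c_final) / c_initial * 100 = (2.5439e-05 - 5.8346e-06) / 2.5439e-05 * 100 = 77.0642 %


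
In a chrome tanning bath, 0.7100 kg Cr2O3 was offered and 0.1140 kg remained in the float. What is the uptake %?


Formula: Uptake = (offered - residual) / offered * 100
Substituting: Uptake = (0.7100 - 0.1140) / 0.7100 * 100
Result: 83.9437 %


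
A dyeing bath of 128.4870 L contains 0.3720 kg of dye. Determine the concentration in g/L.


Formula: Conc = dye_mass(kg) / volume(L) * 1000
Substituting: Conc = 0.3720 / 128.4870 * 1000
Result: 2.8952 g/L


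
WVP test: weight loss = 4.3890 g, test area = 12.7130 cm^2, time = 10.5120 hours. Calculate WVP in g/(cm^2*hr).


Formula: WVP = loss / (area * time)
Substituting: WVP = 4.3890 / (12.7130 * 10.5120)
Result: 0.0328422 g/(cm^2*hr)


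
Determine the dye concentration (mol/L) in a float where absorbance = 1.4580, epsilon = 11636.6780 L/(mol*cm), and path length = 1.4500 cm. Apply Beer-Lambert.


Formula: c = A / (epsilon * l)
Substituting: c = 1.4580 / (11636.6780 * 1.4500)
Result: 8.6409e-05 mol/L


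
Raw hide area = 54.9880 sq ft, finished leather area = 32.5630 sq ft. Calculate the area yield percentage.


Formula: Yield = finished / raw * 100
Substituting: Yield = 32.5630 / 54.9880 * 100
Result: 59.2184 %


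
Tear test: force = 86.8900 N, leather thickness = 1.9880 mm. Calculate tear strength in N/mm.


Formula: Tear strength = force / thickness
Substituting: Tear strength = 86.8900 / 1.9880
Result: 43.7072 N/mm


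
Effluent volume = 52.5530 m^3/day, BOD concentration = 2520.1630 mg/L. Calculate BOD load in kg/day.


Formula: BOD_load = volume * conc / 1000
Substituting: BOD_load = 52.5530 * 2520.1630 / 1000
Result: 132.4421 kg/day


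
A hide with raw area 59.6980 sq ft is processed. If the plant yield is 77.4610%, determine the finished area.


Formula: finished = raw * yield / 100
Substituting: finished = 59.6980 * 77.4610 / 100
Result: 46.2427 sq ft


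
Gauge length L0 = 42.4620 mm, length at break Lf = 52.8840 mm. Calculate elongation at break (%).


Formula: Elongation = (Lf - L0) / L0 * 100
Substituting: Elongation = (52.8840 - 42.4620) / 42.4620 * 100
Result: 24.5443 %


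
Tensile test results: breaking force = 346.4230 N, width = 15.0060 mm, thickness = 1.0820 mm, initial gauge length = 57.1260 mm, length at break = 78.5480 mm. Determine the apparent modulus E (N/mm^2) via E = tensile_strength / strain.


TS = F / (w * t) = 346.4230 / (15.0060 * 1.0820) = 21.3361 N/mm^2
strain = (Lf - L0) / L0 = (78.5480 - 57.1260) / 57.1260 = 0.3750
E = TS / strain = 21.3361 / 0.3750 = 56.8969 N/mm^2


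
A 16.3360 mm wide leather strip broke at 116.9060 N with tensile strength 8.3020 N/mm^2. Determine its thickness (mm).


Formula: t = F / (TS * w)
Substituting: t = 116.9060 / (8.3020 * 16.3360)
Result: 0.8620 mm


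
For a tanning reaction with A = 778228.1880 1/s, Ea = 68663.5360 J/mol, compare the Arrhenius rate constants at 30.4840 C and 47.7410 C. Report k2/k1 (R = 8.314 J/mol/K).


T1 = 30.4840 + 273.15 = 303.6340 K; T2 = 47.7410 + 273.15 = 320.8910 K
k1 = A * exp(-Ea/(R*T1)) = 778228.1880 * exp(-68663.5360/(8.314*303.6340)) = 1.1978e-06 1/s
k2 = A * exp(-Ea/(R*T2)) = 778228.1880 * exp(-68663.5360/(8.314*320.8910)) = 5.1719e-06 1/s
k2/k1 = 5.1719e-06 / 1.1978e-06 = 4.3179


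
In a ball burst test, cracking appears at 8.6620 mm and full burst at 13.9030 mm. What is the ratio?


Formula: Ratio = crack / burst
Substituting: Ratio = 8.6620 / 13.9030
Result: 0.6230


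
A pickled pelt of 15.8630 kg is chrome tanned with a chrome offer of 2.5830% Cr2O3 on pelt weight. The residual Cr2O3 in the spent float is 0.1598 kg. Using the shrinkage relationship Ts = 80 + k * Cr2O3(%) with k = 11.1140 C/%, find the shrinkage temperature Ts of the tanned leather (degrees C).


Offered = pelt * offer_pct / 100 = 15.8630 * 2.5830 / 100 = 0.4097 kg
Uptake = offered - residual = 0.4097 - 0.1598 = 0.2499 kg
Cr2O3% on pelt = uptake / pelt * 100 = 0.2499 / 15.8630 * 100 = 1.5756 %
Ts = 80 + k * Cr2O3% = 80 + 11.1140 * 1.5756 = 97.5115 C


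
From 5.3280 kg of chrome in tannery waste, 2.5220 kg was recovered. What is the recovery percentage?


Formula: Recovery = recovered / input * 100
Substituting: Recovery = 2.5220 / 5.3280 * 100
Result: 47.3348 %


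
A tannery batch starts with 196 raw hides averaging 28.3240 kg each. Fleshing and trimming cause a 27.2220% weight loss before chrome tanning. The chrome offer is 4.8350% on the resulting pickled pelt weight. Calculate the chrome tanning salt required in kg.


Total_raw = N * avg_wt = 196 * 28.3240 = 5551.5040 kg
Substrate = Total_raw * (1 - loss/100) = 5551.5040 * (1 - 27.2220/100) = 4040.2736 kg
Chrome = Substrate * pct / 100 = 4040.2736 * 4.8350 / 100 = 195.3472 kg


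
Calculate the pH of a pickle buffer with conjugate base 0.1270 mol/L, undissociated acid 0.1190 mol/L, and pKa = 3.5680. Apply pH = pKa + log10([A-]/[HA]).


ratio = [A-] / [HA] = 0.1270 / 0.1190 = 1.0672
log10(ratio) = 0.0282568
pH = pKa + log10(ratio) = 3.5680 + 0.0282568 = 3.5963


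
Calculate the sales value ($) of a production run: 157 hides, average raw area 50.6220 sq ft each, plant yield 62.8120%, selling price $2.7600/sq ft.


Raw_total = N * avg_area = 157 * 50.6220 = 7947.6540 sq ft
Finished = Raw_total * yield / 100 = 7947.6540 * 62.8120 / 100 = 4992.0804 sq ft
Value = Finished * price = 4992.0804 * 2.7600 = 13778.1420 $


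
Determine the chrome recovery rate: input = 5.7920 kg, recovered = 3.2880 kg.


Formula: Recovery = recovered / input * 100
Substituting: Recovery = 3.2880 / 5.7920 * 100
Result: 56.7680 %


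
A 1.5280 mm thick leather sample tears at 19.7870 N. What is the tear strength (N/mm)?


Formula: Tear strength = force / thickness
Substituting: Tear strength = 19.7870 / 1.5280
Result: 12.9496 N/mm


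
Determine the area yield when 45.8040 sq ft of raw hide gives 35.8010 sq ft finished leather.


Formula: Yield = finished / raw * 100
Substituting: Yield = 35.8010 / 45.8040 * 100
Result: 78.1613 %


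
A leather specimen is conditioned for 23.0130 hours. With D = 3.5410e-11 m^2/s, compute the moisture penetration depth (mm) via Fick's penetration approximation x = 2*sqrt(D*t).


t = 23.0130 hr * 3600 = 82846.8000 s
D * t = 3.5410e-11 * 82846.8000 = 2.9336e-06
x = 2 * sqrt(D*t) = 2 * sqrt(2.9336e-06) = 0.00342555 m = 3.4256 mm


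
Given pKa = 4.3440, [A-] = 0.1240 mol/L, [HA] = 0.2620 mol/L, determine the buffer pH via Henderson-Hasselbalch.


ratio = [A-] / [HA] = 0.1240 / 0.2620 = 0.4733
log10(ratio) = -0.3249
pH = pKa + log10(ratio) = 4.3440 - 0.3249 = 4.0191


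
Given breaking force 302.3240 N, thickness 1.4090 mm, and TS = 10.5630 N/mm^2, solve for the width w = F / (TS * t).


Formula: w = F / (TS * t)
Substituting: w = 302.3240 / (10.5630 * 1.4090)
Result: 20.3130 mm


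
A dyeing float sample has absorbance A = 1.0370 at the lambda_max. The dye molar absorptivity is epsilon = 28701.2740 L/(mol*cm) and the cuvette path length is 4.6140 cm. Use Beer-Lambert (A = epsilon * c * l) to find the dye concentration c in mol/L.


Formula: c = A / (epsilon * l)
Substituting: c = 1.0370 / (28701.2740 * 4.6140)
Result: 7.8307e-06 mol/L


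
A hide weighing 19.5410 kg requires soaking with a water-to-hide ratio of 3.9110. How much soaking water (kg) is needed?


Formula: Water = hide_weight * ratio
Substituting: Water = 19.5410 * 3.9110
Result: 76.4249 kg


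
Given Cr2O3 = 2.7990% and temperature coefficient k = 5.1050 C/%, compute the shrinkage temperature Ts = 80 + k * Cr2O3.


Formula: Ts = 80 + k * Cr2O3
Substituting: Ts = 80 + 5.1050 * 2.7990
Result: 94.2889 C


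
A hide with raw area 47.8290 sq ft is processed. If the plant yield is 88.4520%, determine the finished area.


Formula: finished = raw * yield / 100
Substituting: finished = 47.8290 * 88.4520 / 100
Result: 42.3057 sq ft


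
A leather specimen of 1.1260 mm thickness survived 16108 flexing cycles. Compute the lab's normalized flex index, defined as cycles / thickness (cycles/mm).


Formula: Index = cycles / thickness
Substituting: Index = 16108 / 1.1260
Result: 14305.5062 cycles/mm


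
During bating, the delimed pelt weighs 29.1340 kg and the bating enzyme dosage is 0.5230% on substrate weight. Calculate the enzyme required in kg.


Formula: Enzyme = substrate * pct / 100
Substituting: Enzyme = 29.1340 * 0.5230 / 100
Result: 0.1524 kg


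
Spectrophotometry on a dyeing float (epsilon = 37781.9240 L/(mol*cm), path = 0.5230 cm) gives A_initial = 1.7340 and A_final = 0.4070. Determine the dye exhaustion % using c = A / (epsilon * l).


c_initial = A_i / (epsilon * l) = 1.7340 / (37781.9240 * 0.5230) = 8.7753e-05 mol/L
c_final = A_f / (epsilon * l) = 0.4070 / (37781.9240 * 0.5230) = 2.0597e-05 mol/L
Exhaustion = (c_initial - c_final) / c_initial * 100 = (8.7753e-05 - 2.0597e-05) / 8.7753e-05 * 100 = 76.5283 %


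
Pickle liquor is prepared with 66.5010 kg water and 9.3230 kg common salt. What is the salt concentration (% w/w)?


Formula: Conc = salt / (water + salt) * 100
Substituting: Conc = 9.3230 / (66.5010 + 9.3230) * 100
Result: 12.2956 %


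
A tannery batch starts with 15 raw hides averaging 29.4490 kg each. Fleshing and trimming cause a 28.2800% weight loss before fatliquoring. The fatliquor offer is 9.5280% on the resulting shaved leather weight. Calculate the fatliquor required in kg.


Total_raw = N * avg_wt = 15 * 29.4490 = 441.7350 kg
Substrate = Total_raw * (1 - loss/100) = 441.7350 * (1 - 28.2800/100) = 316.8123 kg
Fat = Substrate * pct / 100 = 316.8123 * 9.5280 / 100 = 30.1859 kg


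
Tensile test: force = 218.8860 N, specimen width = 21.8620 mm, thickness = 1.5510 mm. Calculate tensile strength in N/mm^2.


Formula: TS = force / (width * thickness)
Substituting: TS = 218.8860 / (21.8620 * 1.5510)
Result: 6.4553 N/mm^2


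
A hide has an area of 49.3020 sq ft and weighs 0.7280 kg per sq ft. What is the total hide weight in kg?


Formula: Weight = area * weight_per_sqft
Substituting: Weight = 49.3020 * 0.7280
Result: 35.8919 kg


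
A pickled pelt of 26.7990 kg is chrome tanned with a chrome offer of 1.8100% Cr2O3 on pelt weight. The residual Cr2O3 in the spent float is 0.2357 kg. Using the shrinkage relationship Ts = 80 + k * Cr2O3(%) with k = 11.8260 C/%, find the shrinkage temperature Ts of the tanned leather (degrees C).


Offered = pelt * offer_pct / 100 = 26.7990 * 1.8100 / 100 = 0.4851 kg
Uptake = offered - residual = 0.4851 - 0.2357 = 0.2494 kg
Cr2O3% on pelt = uptake / pelt * 100 = 0.2494 / 26.7990 * 100 = 0.9305 %
Ts = 80 + k * Cr2O3% = 80 + 11.8260 * 0.9305 = 91.0040 C


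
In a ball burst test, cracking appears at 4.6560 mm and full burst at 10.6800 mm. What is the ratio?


Formula: Ratio = crack / burst
Substituting: Ratio = 4.6560 / 10.6800
Result: 0.4360


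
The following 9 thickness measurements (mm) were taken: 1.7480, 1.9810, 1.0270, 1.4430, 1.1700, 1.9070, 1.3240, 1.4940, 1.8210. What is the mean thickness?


Formula: Average = sum / n
Substituting: Average = 13.9150 / 9
Result: 1.5461 mm


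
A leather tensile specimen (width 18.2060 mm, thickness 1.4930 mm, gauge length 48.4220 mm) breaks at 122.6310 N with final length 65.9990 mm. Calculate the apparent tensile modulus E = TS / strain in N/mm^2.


TS = F / (w * t) = 122.6310 / (18.2060 * 1.4930) = 4.5116 N/mm^2
strain = (Lf - L0) / L0 = (65.9990 - 48.4220) / 48.4220 = 0.3630
E = TS / strain = 4.5116 / 0.3630 = 12.4286 N/mm^2


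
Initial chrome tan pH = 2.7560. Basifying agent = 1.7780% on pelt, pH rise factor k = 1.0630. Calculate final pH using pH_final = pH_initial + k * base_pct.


Formula: pH_final = pH_initial + k * base_pct
Substituting: pH_final = 2.7560 + 1.0630 * 1.7780
Result: 4.6460


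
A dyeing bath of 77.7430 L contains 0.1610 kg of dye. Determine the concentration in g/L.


Formula: Conc = dye_mass(kg) / volume(L) * 1000
Substituting: Conc = 0.1610 / 77.7430 * 1000
Result: 2.0709 g/L


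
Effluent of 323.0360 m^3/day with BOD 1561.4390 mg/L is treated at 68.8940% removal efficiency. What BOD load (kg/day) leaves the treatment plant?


Load_in = volume * conc / 1000 = 323.0360 * 1561.4390 / 1000 = 504.4010 kg/day
Removed = Load_in * eff / 100 = 504.4010 * 68.8940 / 100 = 347.5020 kg/day
Load_out = Load_in - Removed = 504.4010 - 347.5020 = 156.8990 kg/day


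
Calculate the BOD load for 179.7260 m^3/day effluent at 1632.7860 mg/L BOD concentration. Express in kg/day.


Formula: BOD_load = volume * conc / 1000
Substituting: BOD_load = 179.7260 * 1632.7860 / 1000
Result: 293.4541 kg/day


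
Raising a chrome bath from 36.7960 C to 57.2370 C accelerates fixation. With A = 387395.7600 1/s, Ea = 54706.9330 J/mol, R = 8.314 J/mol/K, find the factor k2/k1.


T1 = 36.7960 + 273.15 = 309.9460 K; T2 = 57.2370 + 273.15 = 330.3870 K
k1 = A * exp(-Ea/(R*T1)) = 387395.7600 * exp(-54706.9330/(8.314*309.9460)) = 2.3343e-04 1/s
k2 = A * exp(-Ea/(R*T2)) = 387395.7600 * exp(-54706.9330/(8.314*330.3870)) = 8.6816e-04 1/s
k2/k1 = 8.6816e-04 / 2.3343e-04 = 3.7191


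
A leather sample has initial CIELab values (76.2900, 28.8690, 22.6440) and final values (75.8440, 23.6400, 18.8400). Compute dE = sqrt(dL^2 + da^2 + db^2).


dL = -0.4460, da = -5.2290, db = -3.8040
dE = sqrt((-0.4460)^2 + (-5.2290)^2 + (-3.8040)^2) = 6.4816


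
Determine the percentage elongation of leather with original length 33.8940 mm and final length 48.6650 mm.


Formula: Elongation = (Lf - L0) / L0 * 100
Substituting: Elongation = (48.6650 - 33.8940) / 33.8940 * 100
Result: 43.5800 %


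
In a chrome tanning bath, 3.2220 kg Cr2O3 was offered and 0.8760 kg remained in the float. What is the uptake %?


Formula: Uptake = (offered - residual) / offered * 100
Substituting: Uptake = (3.2220 - 0.8760) / 3.2220 * 100
Result: 72.8119 %


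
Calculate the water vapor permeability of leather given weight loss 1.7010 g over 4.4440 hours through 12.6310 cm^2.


Formula: WVP = loss / (area * time)
Substituting: WVP = 1.7010 / (12.6310 * 4.4440)
Result: 0.0303035 g/(cm^2*hr)


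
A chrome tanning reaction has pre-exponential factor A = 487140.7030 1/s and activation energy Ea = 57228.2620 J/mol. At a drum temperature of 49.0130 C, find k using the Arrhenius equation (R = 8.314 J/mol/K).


T_K = T_C + 273.15 = 49.0130 + 273.15 = 322.1630 K
exponent = -Ea / (R * T_K) = -57228.2620 / (8.314 * 322.1630) = -21.3661
k = A * exp(exponent) = 487140.7030 * exp(-21.3661) = 2.5614e-04 1/s


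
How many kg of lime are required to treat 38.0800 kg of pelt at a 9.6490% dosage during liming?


Formula: Lime = substrate * pct / 100
Substituting: Lime = 38.0800 * 9.6490 / 100
Result: 3.6743 kg


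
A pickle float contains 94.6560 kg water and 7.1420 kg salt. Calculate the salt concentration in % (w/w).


Formula: Conc = salt / (water + salt) * 100
Substituting: Conc = 7.1420 / (94.6560 + 7.1420) * 100
Result: 7.0159 %


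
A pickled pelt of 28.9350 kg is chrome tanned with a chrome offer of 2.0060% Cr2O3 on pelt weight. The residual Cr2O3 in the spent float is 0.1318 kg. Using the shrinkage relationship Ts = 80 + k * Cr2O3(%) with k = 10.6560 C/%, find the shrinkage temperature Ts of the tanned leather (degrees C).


Offered = pelt * offer_pct / 100 = 28.9350 * 2.0060 / 100 = 0.5804 kg
Uptake = offered - residual = 0.5804 - 0.1318 = 0.4486 kg
Cr2O3% on pelt = uptake / pelt * 100 = 0.4486 / 28.9350 * 100 = 1.5505 %
Ts = 80 + k * Cr2O3% = 80 + 10.6560 * 1.5505 = 96.5221 C


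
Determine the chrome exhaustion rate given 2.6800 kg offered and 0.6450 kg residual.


Formula: Uptake = (offered - residual) / offered * 100
Substituting: Uptake = (2.6800 - 0.6450) / 2.6800 * 100
Result: 75.9328 %


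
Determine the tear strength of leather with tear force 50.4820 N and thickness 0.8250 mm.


Formula: Tear strength = force / thickness
Substituting: Tear strength = 50.4820 / 0.8250
Result: 61.1903 N/mm


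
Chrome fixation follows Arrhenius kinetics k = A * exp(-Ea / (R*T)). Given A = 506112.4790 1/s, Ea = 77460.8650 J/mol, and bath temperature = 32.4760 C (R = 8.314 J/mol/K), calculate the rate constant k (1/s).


T_K = T_C + 273.15 = 32.4760 + 273.15 = 305.6260 K
exponent = -Ea / (R * T_K) = -77460.8650 / (8.314 * 305.6260) = -30.4847
k = A * exp(exponent) = 506112.4790 * exp(-30.4847) = 2.9168e-08 1/s


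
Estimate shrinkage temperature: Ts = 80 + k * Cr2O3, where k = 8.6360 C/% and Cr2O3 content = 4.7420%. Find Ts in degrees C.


Formula: Ts = 80 + k * Cr2O3
Substituting: Ts = 80 + 8.6360 * 4.7420
Result: 120.9519 C


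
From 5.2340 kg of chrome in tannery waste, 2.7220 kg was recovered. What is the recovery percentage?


Formula: Recovery = recovered / input * 100
Substituting: Recovery = 2.7220 / 5.2340 * 100
Result: 52.0061 %


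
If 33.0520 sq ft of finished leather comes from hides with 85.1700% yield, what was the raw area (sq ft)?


Formula: raw = finished * 100 / yield
Substituting: raw = 33.0520 * 100 / 85.1700
Result: 38.8071 sq ft


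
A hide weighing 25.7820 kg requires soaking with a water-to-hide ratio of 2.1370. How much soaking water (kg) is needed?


Formula: Water = hide_weight * ratio
Substituting: Water = 25.7820 * 2.1370
Result: 55.0961 kg


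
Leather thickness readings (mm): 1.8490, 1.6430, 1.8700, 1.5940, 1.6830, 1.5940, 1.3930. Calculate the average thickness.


Formula: Average = sum / n
Substituting: Average = 11.6260 / 7
Result: 1.6609 mm


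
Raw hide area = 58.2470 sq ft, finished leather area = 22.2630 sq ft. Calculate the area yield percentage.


Formula: Yield = finished / raw * 100
Substituting: Yield = 22.2630 / 58.2470 * 100
Result: 38.2217 %


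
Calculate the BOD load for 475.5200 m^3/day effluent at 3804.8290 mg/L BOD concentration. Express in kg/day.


Formula: BOD_load = volume * conc / 1000
Substituting: BOD_load = 475.5200 * 3804.8290 / 1000
Result: 1809.2723 kg/day


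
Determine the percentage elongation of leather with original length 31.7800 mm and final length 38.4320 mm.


Formula: Elongation = (Lf - L0) / L0 * 100
Substituting: Elongation = (38.4320 - 31.7800) / 31.7800 * 100
Result: 20.9314 %


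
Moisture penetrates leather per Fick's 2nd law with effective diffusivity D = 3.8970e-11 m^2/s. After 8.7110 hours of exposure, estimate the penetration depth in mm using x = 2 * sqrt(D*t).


t = 8.7110 hr * 3600 = 31359.6000 s
D * t = 3.8970e-11 * 31359.6000 = 1.2221e-06
x = 2 * sqrt(D*t) = 2 * sqrt(1.2221e-06) = 0.00221096 m = 2.2110 mm


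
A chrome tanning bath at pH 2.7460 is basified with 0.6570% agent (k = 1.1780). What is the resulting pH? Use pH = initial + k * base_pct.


Formula: pH_final = pH_initial + k * base_pct
Substituting: pH_final = 2.7460 + 1.1780 * 0.6570
Result: 3.5199


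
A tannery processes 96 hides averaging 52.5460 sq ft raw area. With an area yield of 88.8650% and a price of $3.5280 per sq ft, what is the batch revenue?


Raw_total = N * avg_area = 96 * 52.5460 = 5044.4160 sq ft
Finished = Raw_total * yield / 100 = 5044.4160 * 88.8650 / 100 = 4482.7203 sq ft
Value = Finished * price = 4482.7203 * 3.5280 = 15815.0371 $


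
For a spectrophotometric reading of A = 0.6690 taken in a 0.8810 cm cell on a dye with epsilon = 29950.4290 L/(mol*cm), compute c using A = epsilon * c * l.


Formula: c = A / (epsilon * l)
Substituting: c = 0.6690 / (29950.4290 * 0.8810)
Result: 2.5354e-05 mol/L


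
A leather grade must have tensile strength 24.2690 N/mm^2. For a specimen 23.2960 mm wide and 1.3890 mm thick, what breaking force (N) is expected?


Formula: F = TS * w * t
Substituting: F = 24.2690 * 23.2960 * 1.3890
Result: 785.2998 N


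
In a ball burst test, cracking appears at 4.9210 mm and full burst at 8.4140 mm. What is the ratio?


Formula: Ratio = crack / burst
Substituting: Ratio = 4.9210 / 8.4140
Result: 0.5849


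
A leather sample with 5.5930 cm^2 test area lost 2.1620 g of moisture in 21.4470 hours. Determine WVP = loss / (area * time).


Formula: WVP = loss / (area * time)
Substituting: WVP = 2.1620 / (5.5930 * 21.4470)
Result: 0.0180237 g/(cm^2*hr)


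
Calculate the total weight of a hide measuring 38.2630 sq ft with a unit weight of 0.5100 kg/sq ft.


Formula: Weight = area * weight_per_sqft
Substituting: Weight = 38.2630 * 0.5100
Result: 19.5141 kg


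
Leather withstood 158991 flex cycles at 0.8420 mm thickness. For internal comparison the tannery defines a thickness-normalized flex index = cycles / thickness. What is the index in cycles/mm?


Formula: Index = cycles / thickness
Substituting: Index = 158991 / 0.8420
Result: 188825.4157 cycles/mm


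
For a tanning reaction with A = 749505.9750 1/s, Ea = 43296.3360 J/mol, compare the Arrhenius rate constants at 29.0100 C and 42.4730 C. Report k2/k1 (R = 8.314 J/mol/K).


T1 = 29.0100 + 273.15 = 302.1600 K; T2 = 42.4730 + 273.15 = 315.6230 K
k1 = A * exp(-Ea/(R*T1)) = 749505.9750 * exp(-43296.3360/(8.314*302.1600)) = 0.0245376 1/s
k2 = A * exp(-Ea/(R*T2)) = 749505.9750 * exp(-43296.3360/(8.314*315.6230)) = 0.0511806 1/s
k2/k1 = 0.0511806 / 0.0245376 = 2.0858


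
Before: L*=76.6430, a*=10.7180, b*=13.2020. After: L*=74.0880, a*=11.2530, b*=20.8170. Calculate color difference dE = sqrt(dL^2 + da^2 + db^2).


dL = -2.5550, da = 0.5350, db = 7.6150
dE = sqrt((-2.5550)^2 + 0.5350^2 + 7.6150^2) = 8.0500


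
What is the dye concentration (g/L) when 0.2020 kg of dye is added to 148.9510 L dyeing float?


Formula: Conc = dye_mass(kg) / volume(L) * 1000
Substituting: Conc = 0.2020 / 148.9510 * 1000
Result: 1.3562 g/L


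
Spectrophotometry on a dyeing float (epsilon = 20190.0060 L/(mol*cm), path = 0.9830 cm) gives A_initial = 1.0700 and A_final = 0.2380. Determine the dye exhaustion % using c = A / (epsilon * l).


c_initial = A_i / (epsilon * l) = 1.0700 / (20190.0060 * 0.9830) = 5.3913e-05 mol/L
c_final = A_f / (epsilon * l) = 0.2380 / (20190.0060 * 0.9830) = 1.1992e-05 mol/L
Exhaustion = (c_initial - c_final) / c_initial * 100 = (5.3913e-05 - 1.1992e-05) / 5.3913e-05 * 100 = 77.7570 %


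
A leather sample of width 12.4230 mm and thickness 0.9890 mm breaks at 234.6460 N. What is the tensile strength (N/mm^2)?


Formula: TS = force / (width * thickness)
Substituting: TS = 234.6460 / (12.4230 * 0.9890)
Result: 19.0981 N/mm^2


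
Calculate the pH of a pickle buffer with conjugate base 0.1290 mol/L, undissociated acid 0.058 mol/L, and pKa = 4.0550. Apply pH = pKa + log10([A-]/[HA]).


ratio = [A-] / [HA] = 0.1290 / 0.058 = 2.2241
log10(ratio) = 0.3472
pH = pKa + log10(ratio) = 4.0550 + 0.3472 = 4.4022


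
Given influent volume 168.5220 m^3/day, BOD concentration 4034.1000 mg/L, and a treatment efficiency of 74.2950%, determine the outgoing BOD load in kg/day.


Load_in = volume * conc / 1000 = 168.5220 * 4034.1000 / 1000 = 679.8346 kg/day
Removed = Load_in * eff / 100 = 679.8346 * 74.2950 / 100 = 505.0831 kg/day
Load_out = Load_in - Removed = 679.8346 - 505.0831 = 174.7515 kg/day


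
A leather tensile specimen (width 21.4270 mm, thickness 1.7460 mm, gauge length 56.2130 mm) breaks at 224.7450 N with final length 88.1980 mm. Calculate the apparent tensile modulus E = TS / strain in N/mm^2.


TS = F / (w * t) = 224.7450 / (21.4270 * 1.7460) = 6.0074 N/mm^2
strain = (Lf - L0) / L0 = (88.1980 - 56.2130) / 56.2130 = 0.5690
E = TS / strain = 6.0074 / 0.5690 = 10.5578 N/mm^2


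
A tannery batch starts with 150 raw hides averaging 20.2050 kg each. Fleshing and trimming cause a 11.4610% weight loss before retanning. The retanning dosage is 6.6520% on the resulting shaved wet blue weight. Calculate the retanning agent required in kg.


Total_raw = N * avg_wt = 150 * 20.2050 = 3030.7500 kg
Substrate = Total_raw * (1 - loss/100) = 3030.7500 * (1 - 11.4610/100) = 2683.3957 kg
Retan = Substrate * pct / 100 = 2683.3957 * 6.6520 / 100 = 178.4995 kg


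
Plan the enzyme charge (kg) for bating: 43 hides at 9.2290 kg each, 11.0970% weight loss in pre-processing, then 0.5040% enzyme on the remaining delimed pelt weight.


Total_raw = N * avg_wt = 43 * 9.2290 = 396.8470 kg
Substrate = Total_raw * (1 - loss/100) = 396.8470 * (1 - 11.0970/100) = 352.8089 kg
Enzyme = Substrate * pct / 100 = 352.8089 * 0.5040 / 100 = 1.7782 kg


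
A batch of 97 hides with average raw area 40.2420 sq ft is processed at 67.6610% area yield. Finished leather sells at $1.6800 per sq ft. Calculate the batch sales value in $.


Raw_total = N * avg_area = 97 * 40.2420 = 3903.4740 sq ft
Finished = Raw_total * yield / 100 = 3903.4740 * 67.6610 / 100 = 2641.1295 sq ft
Value = Finished * price = 2641.1295 * 1.6800 = 4437.0976 $


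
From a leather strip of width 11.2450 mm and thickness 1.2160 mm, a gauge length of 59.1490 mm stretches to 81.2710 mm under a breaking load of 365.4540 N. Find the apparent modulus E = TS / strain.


TS = F / (w * t) = 365.4540 / (11.2450 * 1.2160) = 26.7264 N/mm^2
strain = (Lf - L0) / L0 = (81.2710 - 59.1490) / 59.1490 = 0.3740
E = TS / strain = 26.7264 / 0.3740 = 71.4599 N/mm^2


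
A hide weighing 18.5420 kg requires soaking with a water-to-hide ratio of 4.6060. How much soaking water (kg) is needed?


Formula: Water = hide_weight * ratio
Substituting: Water = 18.5420 * 4.6060
Result: 85.4045 kg


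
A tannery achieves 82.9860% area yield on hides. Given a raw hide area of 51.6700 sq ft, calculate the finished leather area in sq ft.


Formula: finished = raw * yield / 100
Substituting: finished = 51.6700 * 82.9860 / 100
Result: 42.8789 sq ft


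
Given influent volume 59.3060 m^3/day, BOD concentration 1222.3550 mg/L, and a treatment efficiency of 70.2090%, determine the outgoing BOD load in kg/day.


Load_in = volume * conc / 1000 = 59.3060 * 1222.3550 / 1000 = 72.4930 kg/day
Removed = Load_in * eff / 100 = 72.4930 * 70.2090 / 100 = 50.8966 kg/day
Load_out = Load_in - Removed = 72.4930 - 50.8966 = 21.5964 kg/day


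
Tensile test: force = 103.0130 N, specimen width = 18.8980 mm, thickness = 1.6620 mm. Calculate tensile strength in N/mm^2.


Formula: TS = force / (width * thickness)
Substituting: TS = 103.0130 / (18.8980 * 1.6620)
Result: 3.2798 N/mm^2


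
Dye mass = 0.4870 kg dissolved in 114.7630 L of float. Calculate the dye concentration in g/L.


Formula: Conc = dye_mass(kg) / volume(L) * 1000
Substituting: Conc = 0.4870 / 114.7630 * 1000
Result: 4.2435 g/L
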